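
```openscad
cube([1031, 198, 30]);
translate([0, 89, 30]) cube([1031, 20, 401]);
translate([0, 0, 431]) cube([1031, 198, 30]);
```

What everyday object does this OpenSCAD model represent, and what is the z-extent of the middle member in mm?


An I-beam. The web height is 401 mm.

Two wide flanges with a thin centred web — an I-beam. Overall 461 mm minus two 30 mm flanges gives a web of 461 − 2·30 = 401 mm.


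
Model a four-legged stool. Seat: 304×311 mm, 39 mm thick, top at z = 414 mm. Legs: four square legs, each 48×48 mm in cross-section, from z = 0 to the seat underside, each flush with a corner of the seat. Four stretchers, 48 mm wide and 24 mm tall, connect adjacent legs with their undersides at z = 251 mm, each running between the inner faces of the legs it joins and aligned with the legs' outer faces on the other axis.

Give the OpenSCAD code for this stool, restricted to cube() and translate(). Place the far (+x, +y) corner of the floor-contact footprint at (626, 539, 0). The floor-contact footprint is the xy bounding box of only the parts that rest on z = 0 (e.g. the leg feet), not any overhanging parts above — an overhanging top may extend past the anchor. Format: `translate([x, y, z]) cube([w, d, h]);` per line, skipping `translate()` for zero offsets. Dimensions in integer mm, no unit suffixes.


translate([322, 228, 375]) cube([304, 311, 39]);
translate([322, 228, 0]) cube([48, 48, 375]);
translate([578, 228, 0]) cube([48, 48, 375]);
translate([322, 491, 0]) cube([48, 48, 375]);
translate([578, 491, 0]) cube([48, 48, 375]);
translate([370, 228, 251]) cube([208, 48, 24]);
translate([370, 491, 251]) cube([208, 48, 24]);
translate([322, 276, 251]) cube([48, 215, 24]);
translate([578, 276, 251]) cube([48, 215, 24]);


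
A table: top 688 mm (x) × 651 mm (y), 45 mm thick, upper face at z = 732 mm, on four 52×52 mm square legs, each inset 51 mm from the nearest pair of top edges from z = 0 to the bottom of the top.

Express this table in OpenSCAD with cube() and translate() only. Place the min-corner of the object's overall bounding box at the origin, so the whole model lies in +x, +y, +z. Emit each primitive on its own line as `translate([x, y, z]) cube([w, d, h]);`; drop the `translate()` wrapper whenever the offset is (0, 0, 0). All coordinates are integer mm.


translate([0, 0, 687]) cube([688, 651, 45]);
translate([51, 51, 0]) cube([52, 52, 687]);
translate([585, 51, 0]) cube([52, 52, 687]);
translate([51, 548, 0]) cube([52, 52, 687]);
translate([585, 548, 0]) cube([52, 52, 687]);


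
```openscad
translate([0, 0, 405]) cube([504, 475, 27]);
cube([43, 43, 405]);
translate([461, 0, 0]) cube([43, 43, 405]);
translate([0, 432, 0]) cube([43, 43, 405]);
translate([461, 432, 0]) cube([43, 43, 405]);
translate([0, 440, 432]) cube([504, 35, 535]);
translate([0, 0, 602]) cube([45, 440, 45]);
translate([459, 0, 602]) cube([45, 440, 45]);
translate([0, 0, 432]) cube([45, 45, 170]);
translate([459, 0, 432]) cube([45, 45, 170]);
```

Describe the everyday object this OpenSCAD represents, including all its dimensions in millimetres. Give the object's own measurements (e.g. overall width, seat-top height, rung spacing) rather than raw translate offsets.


A chair. The seat is a 504×475×27 mm slab with its top at z = 432 mm, on four 43×43 mm corner legs (flush with the seat edges, standing on z = 0). A flat backrest 35 mm thick, 535 mm tall, spans the full seat width and rises from the seat top along its +y edge, rear face flush with the rear of the seat. Two armrests of 45×45 mm section run along each side from the seat's front edge to the front of the backrest, top faces 215 mm above the seat top and outer faces flush with the seat's x-edges; a 45×45 mm post under the front of each armrest stands on the seat at the front corner.


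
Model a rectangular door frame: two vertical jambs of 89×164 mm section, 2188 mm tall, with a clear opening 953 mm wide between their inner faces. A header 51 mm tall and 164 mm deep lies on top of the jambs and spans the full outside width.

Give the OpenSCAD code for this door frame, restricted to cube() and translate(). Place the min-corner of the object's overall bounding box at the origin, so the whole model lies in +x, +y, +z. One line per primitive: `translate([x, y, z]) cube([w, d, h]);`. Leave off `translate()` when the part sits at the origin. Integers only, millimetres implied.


cube([89, 164, 2188]);
translate([1042, 0, 0]) cube([89, 164, 2188]);
translate([0, 0, 2188]) cube([1131, 164, 51]);


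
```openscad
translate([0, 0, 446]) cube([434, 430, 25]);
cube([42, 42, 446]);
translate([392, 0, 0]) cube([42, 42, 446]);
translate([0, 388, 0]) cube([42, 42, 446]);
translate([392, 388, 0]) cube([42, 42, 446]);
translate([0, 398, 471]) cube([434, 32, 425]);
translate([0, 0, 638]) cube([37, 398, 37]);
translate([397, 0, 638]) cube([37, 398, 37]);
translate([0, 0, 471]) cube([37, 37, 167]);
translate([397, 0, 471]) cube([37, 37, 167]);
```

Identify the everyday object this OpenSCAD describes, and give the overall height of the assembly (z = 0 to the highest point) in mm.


A chair. The overall height is 896 mm.

A slab on four corner posts with a tall panel at the back — a chair. The seat slab sits at z = 446 with thickness 25, and the 425 mm backrest starts at the seat top, so the overall height is 446 + 25 + 425 = 896 mm.


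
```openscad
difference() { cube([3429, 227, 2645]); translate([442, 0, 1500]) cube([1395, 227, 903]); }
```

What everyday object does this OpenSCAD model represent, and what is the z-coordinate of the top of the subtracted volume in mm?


A wall with a window opening. The window head height is 2403 mm.

A wall with a rectangular opening subtracted — a window. Sill at z = 1500, opening 903 mm tall, so the head is at 1500 + 903 = 2403 mm.


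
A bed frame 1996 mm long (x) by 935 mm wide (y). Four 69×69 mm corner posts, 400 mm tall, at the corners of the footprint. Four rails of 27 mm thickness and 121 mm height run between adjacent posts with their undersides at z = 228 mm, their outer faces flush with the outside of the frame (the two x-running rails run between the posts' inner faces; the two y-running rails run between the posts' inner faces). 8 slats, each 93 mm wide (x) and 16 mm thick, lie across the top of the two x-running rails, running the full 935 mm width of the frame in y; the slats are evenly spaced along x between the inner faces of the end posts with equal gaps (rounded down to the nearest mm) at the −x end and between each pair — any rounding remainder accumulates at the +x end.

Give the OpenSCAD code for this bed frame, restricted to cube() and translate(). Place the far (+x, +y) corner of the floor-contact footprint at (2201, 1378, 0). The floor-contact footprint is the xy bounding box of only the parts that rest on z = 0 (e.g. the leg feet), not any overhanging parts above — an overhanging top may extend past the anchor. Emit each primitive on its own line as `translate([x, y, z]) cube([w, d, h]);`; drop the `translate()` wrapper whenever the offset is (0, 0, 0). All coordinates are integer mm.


// slat z = rail_z + rail_h = 228 + 121 = 349
// slat gap = ⌊(1858 − 8·93) / 9⌋ = 123
translate([205, 443, 0]) cube([69, 69, 400]);
translate([205, 1309, 0]) cube([69, 69, 400]);
translate([2132, 443, 0]) cube([69, 69, 400]);
translate([2132, 1309, 0]) cube([69, 69, 400]);
translate([274, 443, 228]) cube([1858, 27, 121]);
translate([274, 1351, 228]) cube([1858, 27, 121]);
translate([205, 512, 228]) cube([27, 797, 121]);
translate([2174, 512, 228]) cube([27, 797, 121]);
translate([397, 443, 349]) cube([93, 935, 16]);
translate([613, 443, 349]) cube([93, 935, 16]);
translate([829, 443, 349]) cube([93, 935, 16]);
translate([1045, 443, 349]) cube([93, 935, 16]);
translate([1261, 443, 349]) cube([93, 935, 16]);
translate([1477, 443, 349]) cube([93, 935, 16]);
translate([1693, 443, 349]) cube([93, 935, 16]);
translate([1909, 443, 349]) cube([93, 935, 16]);


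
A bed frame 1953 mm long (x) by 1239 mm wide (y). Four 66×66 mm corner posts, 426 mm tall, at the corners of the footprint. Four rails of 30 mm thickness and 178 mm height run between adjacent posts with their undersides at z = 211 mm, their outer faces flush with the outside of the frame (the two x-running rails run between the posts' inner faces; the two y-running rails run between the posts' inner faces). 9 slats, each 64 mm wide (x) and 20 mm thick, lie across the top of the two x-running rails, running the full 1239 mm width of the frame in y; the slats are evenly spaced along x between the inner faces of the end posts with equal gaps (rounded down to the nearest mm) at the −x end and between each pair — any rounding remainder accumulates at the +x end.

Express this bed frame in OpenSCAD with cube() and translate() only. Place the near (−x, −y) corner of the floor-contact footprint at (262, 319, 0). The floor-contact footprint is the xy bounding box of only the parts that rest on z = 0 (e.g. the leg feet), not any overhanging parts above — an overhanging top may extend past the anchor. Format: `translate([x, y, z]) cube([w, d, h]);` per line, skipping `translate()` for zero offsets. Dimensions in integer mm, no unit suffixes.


// slat z = rail_z + rail_h = 211 + 178 = 389
// slat gap = ⌊(1821 − 9·64) / 10⌋ = 124
translate([262, 319, 0]) cube([66, 66, 426]);
translate([262, 1492, 0]) cube([66, 66, 426]);
translate([2149, 319, 0]) cube([66, 66, 426]);
translate([2149, 1492, 0]) cube([66, 66, 426]);
translate([328, 319, 211]) cube([1821, 30, 178]);
translate([328, 1528, 211]) cube([1821, 30, 178]);
translate([262, 385, 211]) cube([30, 1107, 178]);
translate([2185, 385, 211]) cube([30, 1107, 178]);
translate([452, 319, 389]) cube([64, 1239, 20]);
translate([640, 319, 389]) cube([64, 1239, 20]);
translate([828, 319, 389]) cube([64, 1239, 20]);
translate([1016, 319, 389]) cube([64, 1239, 20]);
translate([1204, 319, 389]) cube([64, 1239, 20]);
translate([1392, 319, 389]) cube([64, 1239, 20]);
translate([1580, 319, 389]) cube([64, 1239, 20]);
translate([1768, 319, 389]) cube([64, 1239, 20]);
translate([1956, 319, 389]) cube([64, 1239, 20]);


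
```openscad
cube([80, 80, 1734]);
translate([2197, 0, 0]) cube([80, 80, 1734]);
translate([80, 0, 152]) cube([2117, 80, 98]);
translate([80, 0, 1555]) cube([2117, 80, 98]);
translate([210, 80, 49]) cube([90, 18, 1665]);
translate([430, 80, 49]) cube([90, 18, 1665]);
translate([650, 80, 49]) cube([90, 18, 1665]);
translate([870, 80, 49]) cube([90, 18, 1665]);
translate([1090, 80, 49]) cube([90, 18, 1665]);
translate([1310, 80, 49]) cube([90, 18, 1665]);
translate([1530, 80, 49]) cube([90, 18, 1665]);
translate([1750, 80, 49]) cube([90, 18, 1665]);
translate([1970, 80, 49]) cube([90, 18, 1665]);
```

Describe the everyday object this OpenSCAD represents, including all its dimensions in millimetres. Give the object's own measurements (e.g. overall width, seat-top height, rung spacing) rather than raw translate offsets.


A fence section. Two 80×80 mm posts, 1734 mm tall, stand on the floor with a clear span of 2117 mm between their inner faces. Two horizontal rails of 80×98 mm section span the gap between the posts with their undersides at z = 152 mm and z = 1555 mm, flush with the posts' −y face. 9 pickets, each 90 mm wide, 18 mm thick and 1665 mm tall, are fixed to the +y face of the rails with their bottoms at z = 49 mm, spaced across the span with a 130 mm gap after the −x post and between neighbouring pickets, with 137 mm left before the +x post.


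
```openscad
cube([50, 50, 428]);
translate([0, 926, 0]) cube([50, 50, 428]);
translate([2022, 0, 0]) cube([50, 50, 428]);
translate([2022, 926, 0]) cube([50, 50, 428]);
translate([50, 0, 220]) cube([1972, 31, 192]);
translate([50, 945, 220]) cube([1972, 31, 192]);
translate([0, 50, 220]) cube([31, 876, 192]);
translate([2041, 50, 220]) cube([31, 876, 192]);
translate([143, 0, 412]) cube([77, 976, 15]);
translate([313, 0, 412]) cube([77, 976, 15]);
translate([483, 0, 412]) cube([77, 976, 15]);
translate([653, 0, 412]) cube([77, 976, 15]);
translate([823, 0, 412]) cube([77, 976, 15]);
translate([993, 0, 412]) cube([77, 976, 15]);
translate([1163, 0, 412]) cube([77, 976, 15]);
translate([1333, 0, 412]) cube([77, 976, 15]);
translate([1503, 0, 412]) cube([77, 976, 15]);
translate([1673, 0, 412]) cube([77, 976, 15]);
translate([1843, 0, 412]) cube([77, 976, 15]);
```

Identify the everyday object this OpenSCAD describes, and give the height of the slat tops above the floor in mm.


A bed frame. The slat-top height is 427 mm.

Four posts, four rails, and a row of slats — a bed frame. Slats sit on the rails at z = 220 + 192 = 412; with slat thickness 15, the top is 427 mm.


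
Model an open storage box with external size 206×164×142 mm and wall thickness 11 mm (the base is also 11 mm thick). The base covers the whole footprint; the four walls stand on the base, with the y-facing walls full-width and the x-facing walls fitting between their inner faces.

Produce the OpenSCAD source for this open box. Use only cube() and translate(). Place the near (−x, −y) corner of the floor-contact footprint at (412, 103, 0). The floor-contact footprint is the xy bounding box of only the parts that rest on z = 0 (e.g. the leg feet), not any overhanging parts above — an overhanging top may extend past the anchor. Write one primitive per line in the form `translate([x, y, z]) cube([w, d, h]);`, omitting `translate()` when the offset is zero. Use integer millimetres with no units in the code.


translate([412, 103, 0]) cube([206, 164, 11]);
translate([412, 103, 11]) cube([206, 11, 131]);
translate([412, 256, 11]) cube([206, 11, 131]);
translate([412, 114, 11]) cube([11, 142, 131]);
translate([607, 114, 11]) cube([11, 142, 131]);


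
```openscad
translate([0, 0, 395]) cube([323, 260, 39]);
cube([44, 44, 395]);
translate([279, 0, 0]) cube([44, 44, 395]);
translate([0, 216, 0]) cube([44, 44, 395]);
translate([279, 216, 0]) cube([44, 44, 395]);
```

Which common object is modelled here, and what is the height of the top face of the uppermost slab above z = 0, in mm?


A stool. The seat height is 434 mm.

A 323×260×39 slab at z = 395 on four corner posts — a stool. The seat top is 395 + 39 = 434 mm.


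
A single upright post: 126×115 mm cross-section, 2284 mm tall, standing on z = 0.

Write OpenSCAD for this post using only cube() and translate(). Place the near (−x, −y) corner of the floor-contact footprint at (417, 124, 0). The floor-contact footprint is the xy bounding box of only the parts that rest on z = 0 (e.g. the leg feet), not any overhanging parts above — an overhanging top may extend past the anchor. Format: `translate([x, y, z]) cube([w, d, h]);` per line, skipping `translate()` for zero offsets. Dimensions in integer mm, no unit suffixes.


translate([417, 124, 0]) cube([126, 115, 2284]);


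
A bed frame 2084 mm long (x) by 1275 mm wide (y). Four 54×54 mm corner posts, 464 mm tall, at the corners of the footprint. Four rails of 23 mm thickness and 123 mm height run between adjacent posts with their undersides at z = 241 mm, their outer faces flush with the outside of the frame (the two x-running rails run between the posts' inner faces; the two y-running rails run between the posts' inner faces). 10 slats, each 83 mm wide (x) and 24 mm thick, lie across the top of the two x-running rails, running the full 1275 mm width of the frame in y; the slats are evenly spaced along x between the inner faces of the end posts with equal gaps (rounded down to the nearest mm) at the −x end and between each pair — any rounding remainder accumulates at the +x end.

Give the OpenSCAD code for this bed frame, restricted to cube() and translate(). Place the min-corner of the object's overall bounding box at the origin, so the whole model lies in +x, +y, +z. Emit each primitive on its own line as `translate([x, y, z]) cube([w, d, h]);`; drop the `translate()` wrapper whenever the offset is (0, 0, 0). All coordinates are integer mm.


// slat z = rail_z + rail_h = 241 + 123 = 364
// slat gap = ⌊(1976 − 10·83) / 11⌋ = 104
cube([54, 54, 464]);
translate([0, 1221, 0]) cube([54, 54, 464]);
translate([2030, 0, 0]) cube([54, 54, 464]);
translate([2030, 1221, 0]) cube([54, 54, 464]);
translate([54, 0, 241]) cube([1976, 23, 123]);
translate([54, 1252, 241]) cube([1976, 23, 123]);
translate([0, 54, 241]) cube([23, 1167, 123]);
translate([2061, 54, 241]) cube([23, 1167, 123]);
translate([158, 0, 364]) cube([83, 1275, 24]);
translate([345, 0, 364]) cube([83, 1275, 24]);
translate([532, 0, 364]) cube([83, 1275, 24]);
translate([719, 0, 364]) cube([83, 1275, 24]);
translate([906, 0, 364]) cube([83, 1275, 24]);
translate([1093, 0, 364]) cube([83, 1275, 24]);
translate([1280, 0, 364]) cube([83, 1275, 24]);
translate([1467, 0, 364]) cube([83, 1275, 24]);
translate([1654, 0, 364]) cube([83, 1275, 24]);
translate([1841, 0, 364]) cube([83, 1275, 24]);


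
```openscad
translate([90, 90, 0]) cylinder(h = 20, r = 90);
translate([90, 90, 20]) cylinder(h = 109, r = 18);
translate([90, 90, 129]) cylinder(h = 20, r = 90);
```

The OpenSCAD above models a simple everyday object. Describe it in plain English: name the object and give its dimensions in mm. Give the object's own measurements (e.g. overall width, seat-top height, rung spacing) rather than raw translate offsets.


A spool: two coaxial disc flanges of radius 90 mm and thickness 20 mm, joined by a core cylinder of radius 18 mm and height 109 mm. The lower flange rests on z = 0 and the three cylinders share a vertical axis.


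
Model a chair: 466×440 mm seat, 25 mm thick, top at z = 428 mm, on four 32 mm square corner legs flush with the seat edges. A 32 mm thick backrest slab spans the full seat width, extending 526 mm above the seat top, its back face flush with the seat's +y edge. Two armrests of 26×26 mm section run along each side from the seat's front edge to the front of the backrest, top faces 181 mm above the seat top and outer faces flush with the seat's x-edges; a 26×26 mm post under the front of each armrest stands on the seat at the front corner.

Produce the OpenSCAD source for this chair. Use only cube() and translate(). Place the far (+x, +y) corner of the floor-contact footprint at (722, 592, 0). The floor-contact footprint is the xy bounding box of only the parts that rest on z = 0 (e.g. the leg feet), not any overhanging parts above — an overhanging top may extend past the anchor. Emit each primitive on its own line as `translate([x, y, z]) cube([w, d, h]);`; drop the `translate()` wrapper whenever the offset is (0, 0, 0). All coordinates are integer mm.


translate([256, 152, 403]) cube([466, 440, 25]);
translate([256, 152, 0]) cube([32, 32, 403]);
translate([690, 152, 0]) cube([32, 32, 403]);
translate([256, 560, 0]) cube([32, 32, 403]);
translate([690, 560, 0]) cube([32, 32, 403]);
translate([256, 560, 428]) cube([466, 32, 526]);
translate([256, 152, 583]) cube([26, 408, 26]);
translate([696, 152, 583]) cube([26, 408, 26]);
translate([256, 152, 428]) cube([26, 26, 155]);
translate([696, 152, 428]) cube([26, 26, 155]);


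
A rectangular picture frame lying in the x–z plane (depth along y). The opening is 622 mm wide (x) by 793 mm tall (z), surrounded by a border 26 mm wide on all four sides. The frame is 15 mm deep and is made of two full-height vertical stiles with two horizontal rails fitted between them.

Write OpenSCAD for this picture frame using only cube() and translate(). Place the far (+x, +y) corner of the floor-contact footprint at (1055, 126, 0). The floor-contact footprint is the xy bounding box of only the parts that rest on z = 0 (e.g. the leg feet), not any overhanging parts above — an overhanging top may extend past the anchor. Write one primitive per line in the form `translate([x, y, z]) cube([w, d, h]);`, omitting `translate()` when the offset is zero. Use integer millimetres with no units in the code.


translate([381, 111, 0]) cube([26, 15, 845]);
translate([1029, 111, 0]) cube([26, 15, 845]);
translate([407, 111, 0]) cube([622, 15, 26]);
translate([407, 111, 819]) cube([622, 15, 26]);


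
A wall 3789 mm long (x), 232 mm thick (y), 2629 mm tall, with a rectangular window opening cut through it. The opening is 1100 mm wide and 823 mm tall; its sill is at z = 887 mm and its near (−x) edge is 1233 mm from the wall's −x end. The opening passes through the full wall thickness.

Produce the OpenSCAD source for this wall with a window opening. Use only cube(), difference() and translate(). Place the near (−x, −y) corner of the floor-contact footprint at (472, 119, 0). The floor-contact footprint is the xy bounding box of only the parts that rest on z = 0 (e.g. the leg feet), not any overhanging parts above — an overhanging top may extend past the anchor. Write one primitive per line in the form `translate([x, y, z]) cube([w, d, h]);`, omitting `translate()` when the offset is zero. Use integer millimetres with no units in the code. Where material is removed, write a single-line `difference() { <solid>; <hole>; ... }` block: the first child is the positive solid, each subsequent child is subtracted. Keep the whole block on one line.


difference() { translate([472, 119, 0]) cube([3789, 232, 2629]); translate([1705, 119, 887]) cube([1100, 232, 823]); }


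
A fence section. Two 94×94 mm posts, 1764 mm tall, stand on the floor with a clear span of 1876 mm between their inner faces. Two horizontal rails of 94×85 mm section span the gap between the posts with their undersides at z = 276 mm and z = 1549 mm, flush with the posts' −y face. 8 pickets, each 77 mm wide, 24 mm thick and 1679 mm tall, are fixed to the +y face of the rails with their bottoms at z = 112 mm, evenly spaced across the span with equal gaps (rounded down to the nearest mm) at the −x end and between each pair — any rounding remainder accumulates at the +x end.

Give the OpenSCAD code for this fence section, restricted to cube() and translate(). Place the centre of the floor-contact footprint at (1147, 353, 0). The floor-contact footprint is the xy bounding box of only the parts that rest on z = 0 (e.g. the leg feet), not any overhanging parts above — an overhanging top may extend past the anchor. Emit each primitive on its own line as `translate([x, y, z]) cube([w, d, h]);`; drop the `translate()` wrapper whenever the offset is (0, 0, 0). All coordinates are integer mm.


translate([115, 306, 0]) cube([94, 94, 1764]);
translate([2085, 306, 0]) cube([94, 94, 1764]);
translate([209, 306, 276]) cube([1876, 94, 85]);
translate([209, 306, 1549]) cube([1876, 94, 85]);
translate([349, 400, 112]) cube([77, 24, 1679]);
translate([566, 400, 112]) cube([77, 24, 1679]);
translate([783, 400, 112]) cube([77, 24, 1679]);
translate([1000, 400, 112]) cube([77, 24, 1679]);
translate([1217, 400, 112]) cube([77, 24, 1679]);
translate([1434, 400, 112]) cube([77, 24, 1679]);
translate([1651, 400, 112]) cube([77, 24, 1679]);
translate([1868, 400, 112]) cube([77, 24, 1679]);


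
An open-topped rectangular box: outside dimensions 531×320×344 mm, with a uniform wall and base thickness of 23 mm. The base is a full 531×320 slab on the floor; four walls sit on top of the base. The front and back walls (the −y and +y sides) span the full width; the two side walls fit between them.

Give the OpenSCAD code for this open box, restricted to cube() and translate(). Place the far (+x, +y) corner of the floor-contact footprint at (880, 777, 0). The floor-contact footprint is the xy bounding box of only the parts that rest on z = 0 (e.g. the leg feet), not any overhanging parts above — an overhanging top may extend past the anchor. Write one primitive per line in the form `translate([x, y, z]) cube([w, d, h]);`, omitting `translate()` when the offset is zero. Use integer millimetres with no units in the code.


translate([349, 457, 0]) cube([531, 320, 23]);
translate([349, 457, 23]) cube([531, 23, 321]);
translate([349, 754, 23]) cube([531, 23, 321]);
translate([349, 480, 23]) cube([23, 274, 321]);
translate([857, 480, 23]) cube([23, 274, 321]);


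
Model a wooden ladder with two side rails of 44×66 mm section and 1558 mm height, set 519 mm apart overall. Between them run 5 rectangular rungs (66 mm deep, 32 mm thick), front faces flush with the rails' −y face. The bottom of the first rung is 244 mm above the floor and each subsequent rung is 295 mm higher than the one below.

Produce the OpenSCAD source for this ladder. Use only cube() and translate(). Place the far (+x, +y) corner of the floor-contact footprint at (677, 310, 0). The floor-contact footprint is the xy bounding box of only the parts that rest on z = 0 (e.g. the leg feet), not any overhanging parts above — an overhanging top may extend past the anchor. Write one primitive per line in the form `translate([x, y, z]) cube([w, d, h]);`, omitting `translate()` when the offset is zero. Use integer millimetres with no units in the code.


translate([158, 244, 0]) cube([44, 66, 1558]);
translate([633, 244, 0]) cube([44, 66, 1558]);
translate([202, 244, 244]) cube([431, 66, 32]);
translate([202, 244, 539]) cube([431, 66, 32]);
translate([202, 244, 834]) cube([431, 66, 32]);
translate([202, 244, 1129]) cube([431, 66, 32]);
translate([202, 244, 1424]) cube([431, 66, 32]);


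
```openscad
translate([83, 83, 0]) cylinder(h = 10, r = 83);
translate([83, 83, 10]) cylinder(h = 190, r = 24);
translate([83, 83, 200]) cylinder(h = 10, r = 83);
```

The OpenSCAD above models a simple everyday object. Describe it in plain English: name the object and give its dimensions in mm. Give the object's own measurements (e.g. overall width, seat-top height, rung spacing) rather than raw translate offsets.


A spool: two coaxial disc flanges of radius 83 mm and thickness 10 mm, joined by a core cylinder of radius 24 mm and height 190 mm. The lower flange rests on z = 0 and the three cylinders share a vertical axis.


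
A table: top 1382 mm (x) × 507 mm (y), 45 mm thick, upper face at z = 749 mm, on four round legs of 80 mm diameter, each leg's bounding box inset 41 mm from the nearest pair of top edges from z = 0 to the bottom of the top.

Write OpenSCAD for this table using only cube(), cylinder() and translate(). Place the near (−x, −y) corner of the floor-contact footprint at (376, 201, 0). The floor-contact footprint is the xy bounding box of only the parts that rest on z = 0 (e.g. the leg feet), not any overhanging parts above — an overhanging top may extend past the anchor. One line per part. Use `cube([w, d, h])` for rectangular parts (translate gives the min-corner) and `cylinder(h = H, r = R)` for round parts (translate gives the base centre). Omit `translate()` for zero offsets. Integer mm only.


translate([335, 160, 704]) cube([1382, 507, 45]);
translate([416, 241, 0]) cylinder(h = 704, r = 40);
translate([1636, 241, 0]) cylinder(h = 704, r = 40);
translate([416, 586, 0]) cylinder(h = 704, r = 40);
translate([1636, 586, 0]) cylinder(h = 704, r = 40);


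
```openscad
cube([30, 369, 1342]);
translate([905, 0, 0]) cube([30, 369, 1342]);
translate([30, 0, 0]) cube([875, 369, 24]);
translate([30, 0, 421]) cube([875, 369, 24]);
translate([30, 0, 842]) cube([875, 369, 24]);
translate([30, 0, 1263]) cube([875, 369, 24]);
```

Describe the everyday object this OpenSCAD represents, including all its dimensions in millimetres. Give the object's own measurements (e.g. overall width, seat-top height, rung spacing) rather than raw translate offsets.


An open bookshelf. Two side panels, each 30 mm thick, 369 mm deep and 1342 mm tall, stand 935 mm apart (outside-to-outside). Between them sit 4 shelves, each 24 mm thick and 369 mm deep, spanning the full gap between the sides. The bottom shelf rests on the floor (its underside at z = 0) and the clear gap between one shelf's top and the next shelf's underside is 397 mm.


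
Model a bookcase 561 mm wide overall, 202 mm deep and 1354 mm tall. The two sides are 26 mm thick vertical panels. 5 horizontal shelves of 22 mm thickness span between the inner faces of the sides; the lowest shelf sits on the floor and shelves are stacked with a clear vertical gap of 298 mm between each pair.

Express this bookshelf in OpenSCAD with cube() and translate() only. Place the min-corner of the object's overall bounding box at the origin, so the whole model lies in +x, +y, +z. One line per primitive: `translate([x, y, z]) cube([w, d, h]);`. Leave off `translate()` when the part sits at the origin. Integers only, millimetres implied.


cube([26, 202, 1354]);
translate([535, 0, 0]) cube([26, 202, 1354]);
translate([26, 0, 0]) cube([509, 202, 22]);
translate([26, 0, 320]) cube([509, 202, 22]);
translate([26, 0, 640]) cube([509, 202, 22]);
translate([26, 0, 960]) cube([509, 202, 22]);
translate([26, 0, 1280]) cube([509, 202, 22]);


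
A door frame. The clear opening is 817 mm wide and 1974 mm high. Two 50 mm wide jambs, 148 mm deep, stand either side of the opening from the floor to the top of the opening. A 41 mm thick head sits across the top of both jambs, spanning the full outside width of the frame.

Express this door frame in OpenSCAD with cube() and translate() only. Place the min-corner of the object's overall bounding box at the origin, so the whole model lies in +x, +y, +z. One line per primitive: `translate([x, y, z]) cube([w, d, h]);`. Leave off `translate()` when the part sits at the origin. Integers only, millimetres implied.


cube([50, 148, 1974]);
translate([867, 0, 0]) cube([50, 148, 1974]);
translate([0, 0, 1974]) cube([917, 148, 41]);


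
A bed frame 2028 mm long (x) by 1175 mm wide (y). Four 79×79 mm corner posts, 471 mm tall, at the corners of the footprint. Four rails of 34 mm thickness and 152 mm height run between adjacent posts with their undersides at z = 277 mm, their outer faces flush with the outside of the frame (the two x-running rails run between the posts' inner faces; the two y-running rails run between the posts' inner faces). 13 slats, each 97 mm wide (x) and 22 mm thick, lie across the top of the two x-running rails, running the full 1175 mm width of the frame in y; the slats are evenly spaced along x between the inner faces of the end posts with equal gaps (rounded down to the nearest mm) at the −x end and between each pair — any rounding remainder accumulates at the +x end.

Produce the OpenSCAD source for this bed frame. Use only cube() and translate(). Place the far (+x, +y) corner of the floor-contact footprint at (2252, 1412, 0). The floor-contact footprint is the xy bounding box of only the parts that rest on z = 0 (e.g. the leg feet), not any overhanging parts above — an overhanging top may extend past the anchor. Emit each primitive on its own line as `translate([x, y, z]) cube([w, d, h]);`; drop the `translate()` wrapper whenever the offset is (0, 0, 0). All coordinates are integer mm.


// slat z = rail_z + rail_h = 277 + 152 = 429
// slat gap = ⌊(1870 − 13·97) / 14⌋ = 43
translate([224, 237, 0]) cube([79, 79, 471]);
translate([224, 1333, 0]) cube([79, 79, 471]);
translate([2173, 237, 0]) cube([79, 79, 471]);
translate([2173, 1333, 0]) cube([79, 79, 471]);
translate([303, 237, 277]) cube([1870, 34, 152]);
translate([303, 1378, 277]) cube([1870, 34, 152]);
translate([224, 316, 277]) cube([34, 1017, 152]);
translate([2218, 316, 277]) cube([34, 1017, 152]);
translate([346, 237, 429]) cube([97, 1175, 22]);
translate([486, 237, 429]) cube([97, 1175, 22]);
translate([626, 237, 429]) cube([97, 1175, 22]);
translate([766, 237, 429]) cube([97, 1175, 22]);
translate([906, 237, 429]) cube([97, 1175, 22]);
translate([1046, 237, 429]) cube([97, 1175, 22]);
translate([1186, 237, 429]) cube([97, 1175, 22]);
translate([1326, 237, 429]) cube([97, 1175, 22]);
translate([1466, 237, 429]) cube([97, 1175, 22]);
translate([1606, 237, 429]) cube([97, 1175, 22]);
translate([1746, 237, 429]) cube([97, 1175, 22]);
translate([1886, 237, 429]) cube([97, 1175, 22]);
translate([2026, 237, 429]) cube([97, 1175, 22]);


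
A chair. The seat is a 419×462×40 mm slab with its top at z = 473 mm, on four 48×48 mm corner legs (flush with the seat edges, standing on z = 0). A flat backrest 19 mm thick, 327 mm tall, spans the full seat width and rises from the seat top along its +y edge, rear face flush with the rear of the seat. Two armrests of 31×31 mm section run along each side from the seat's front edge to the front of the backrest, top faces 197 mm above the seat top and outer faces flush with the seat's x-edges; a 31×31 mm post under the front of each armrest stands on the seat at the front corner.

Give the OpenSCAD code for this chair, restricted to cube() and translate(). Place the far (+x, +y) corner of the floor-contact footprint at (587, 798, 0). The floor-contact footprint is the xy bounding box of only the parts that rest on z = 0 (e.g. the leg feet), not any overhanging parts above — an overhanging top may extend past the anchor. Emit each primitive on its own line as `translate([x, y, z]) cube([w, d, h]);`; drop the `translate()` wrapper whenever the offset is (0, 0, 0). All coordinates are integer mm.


translate([168, 336, 433]) cube([419, 462, 40]);
translate([168, 336, 0]) cube([48, 48, 433]);
translate([539, 336, 0]) cube([48, 48, 433]);
translate([168, 750, 0]) cube([48, 48, 433]);
translate([539, 750, 0]) cube([48, 48, 433]);
translate([168, 779, 473]) cube([419, 19, 327]);
translate([168, 336, 639]) cube([31, 443, 31]);
translate([556, 336, 639]) cube([31, 443, 31]);
translate([168, 336, 473]) cube([31, 31, 166]);
translate([556, 336, 473]) cube([31, 31, 166]);


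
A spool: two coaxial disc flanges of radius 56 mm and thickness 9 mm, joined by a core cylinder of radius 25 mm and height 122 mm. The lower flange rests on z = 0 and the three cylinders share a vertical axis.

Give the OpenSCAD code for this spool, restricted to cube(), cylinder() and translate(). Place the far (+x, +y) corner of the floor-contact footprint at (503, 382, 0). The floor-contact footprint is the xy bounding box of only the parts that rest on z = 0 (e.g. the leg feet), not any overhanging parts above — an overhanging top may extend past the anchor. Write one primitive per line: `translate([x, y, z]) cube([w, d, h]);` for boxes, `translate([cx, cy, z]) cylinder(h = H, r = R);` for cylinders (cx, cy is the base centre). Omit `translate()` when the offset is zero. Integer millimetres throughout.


translate([447, 326, 0]) cylinder(h = 9, r = 56);
translate([447, 326, 9]) cylinder(h = 122, r = 25);
translate([447, 326, 131]) cylinder(h = 9, r = 56);


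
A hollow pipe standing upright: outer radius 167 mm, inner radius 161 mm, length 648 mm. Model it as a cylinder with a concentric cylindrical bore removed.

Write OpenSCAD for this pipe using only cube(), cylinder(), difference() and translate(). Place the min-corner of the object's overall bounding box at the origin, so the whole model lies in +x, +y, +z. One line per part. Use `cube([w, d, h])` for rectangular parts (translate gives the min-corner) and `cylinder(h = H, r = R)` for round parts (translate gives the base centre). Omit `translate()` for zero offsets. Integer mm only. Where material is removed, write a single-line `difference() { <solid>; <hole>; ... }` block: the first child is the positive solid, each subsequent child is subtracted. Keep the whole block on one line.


difference() { translate([167, 167, 0]) cylinder(h = 648, r = 167); translate([167, 167, 0]) cylinder(h = 648, r = 161); }


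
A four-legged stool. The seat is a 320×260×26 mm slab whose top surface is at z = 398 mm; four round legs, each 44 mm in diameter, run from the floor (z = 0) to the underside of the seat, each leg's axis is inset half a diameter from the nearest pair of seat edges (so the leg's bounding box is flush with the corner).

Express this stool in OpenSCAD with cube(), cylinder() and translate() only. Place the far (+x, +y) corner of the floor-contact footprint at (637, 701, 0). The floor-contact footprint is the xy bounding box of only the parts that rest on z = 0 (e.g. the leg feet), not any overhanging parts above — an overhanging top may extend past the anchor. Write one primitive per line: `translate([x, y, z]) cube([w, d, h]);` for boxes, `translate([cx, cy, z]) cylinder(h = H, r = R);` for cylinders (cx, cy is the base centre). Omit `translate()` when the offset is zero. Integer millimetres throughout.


// leg_h = 398 - 26 = 372
translate([317, 441, 372]) cube([320, 260, 26]);
translate([339, 463, 0]) cylinder(h = 372, r = 22);
translate([615, 463, 0]) cylinder(h = 372, r = 22);
translate([339, 679, 0]) cylinder(h = 372, r = 22);
translate([615, 679, 0]) cylinder(h = 372, r = 22);


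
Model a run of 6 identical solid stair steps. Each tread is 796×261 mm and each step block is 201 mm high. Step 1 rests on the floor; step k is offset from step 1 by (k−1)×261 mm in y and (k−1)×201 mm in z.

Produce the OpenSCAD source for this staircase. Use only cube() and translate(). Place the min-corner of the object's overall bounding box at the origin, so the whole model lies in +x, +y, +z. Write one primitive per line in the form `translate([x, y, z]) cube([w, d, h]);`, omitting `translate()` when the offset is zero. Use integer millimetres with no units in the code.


cube([796, 261, 201]);
translate([0, 261, 201]) cube([796, 261, 201]);
translate([0, 522, 402]) cube([796, 261, 201]);
translate([0, 783, 603]) cube([796, 261, 201]);
translate([0, 1044, 804]) cube([796, 261, 201]);
translate([0, 1305, 1005]) cube([796, 261, 201]);


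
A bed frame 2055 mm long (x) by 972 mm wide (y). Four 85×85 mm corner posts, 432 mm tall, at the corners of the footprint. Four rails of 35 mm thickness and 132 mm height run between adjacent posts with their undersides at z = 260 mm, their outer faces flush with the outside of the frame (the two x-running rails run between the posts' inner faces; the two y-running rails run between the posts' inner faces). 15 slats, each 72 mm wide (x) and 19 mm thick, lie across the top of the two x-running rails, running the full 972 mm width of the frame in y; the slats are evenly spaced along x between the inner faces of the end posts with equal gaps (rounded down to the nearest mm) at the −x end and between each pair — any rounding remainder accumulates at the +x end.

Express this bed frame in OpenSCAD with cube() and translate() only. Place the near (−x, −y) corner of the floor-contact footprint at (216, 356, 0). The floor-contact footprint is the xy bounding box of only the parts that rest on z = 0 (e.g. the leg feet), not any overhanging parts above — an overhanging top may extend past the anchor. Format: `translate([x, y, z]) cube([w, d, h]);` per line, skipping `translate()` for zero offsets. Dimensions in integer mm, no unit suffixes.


translate([216, 356, 0]) cube([85, 85, 432]);
translate([216, 1243, 0]) cube([85, 85, 432]);
translate([2186, 356, 0]) cube([85, 85, 432]);
translate([2186, 1243, 0]) cube([85, 85, 432]);
translate([301, 356, 260]) cube([1885, 35, 132]);
translate([301, 1293, 260]) cube([1885, 35, 132]);
translate([216, 441, 260]) cube([35, 802, 132]);
translate([2236, 441, 260]) cube([35, 802, 132]);
translate([351, 356, 392]) cube([72, 972, 19]);
translate([473, 356, 392]) cube([72, 972, 19]);
translate([595, 356, 392]) cube([72, 972, 19]);
translate([717, 356, 392]) cube([72, 972, 19]);
translate([839, 356, 392]) cube([72, 972, 19]);
translate([961, 356, 392]) cube([72, 972, 19]);
translate([1083, 356, 392]) cube([72, 972, 19]);
translate([1205, 356, 392]) cube([72, 972, 19]);
translate([1327, 356, 392]) cube([72, 972, 19]);
translate([1449, 356, 392]) cube([72, 972, 19]);
translate([1571, 356, 392]) cube([72, 972, 19]);
translate([1693, 356, 392]) cube([72, 972, 19]);
translate([1815, 356, 392]) cube([72, 972, 19]);
translate([1937, 356, 392]) cube([72, 972, 19]);
translate([2059, 356, 392]) cube([72, 972, 19]);


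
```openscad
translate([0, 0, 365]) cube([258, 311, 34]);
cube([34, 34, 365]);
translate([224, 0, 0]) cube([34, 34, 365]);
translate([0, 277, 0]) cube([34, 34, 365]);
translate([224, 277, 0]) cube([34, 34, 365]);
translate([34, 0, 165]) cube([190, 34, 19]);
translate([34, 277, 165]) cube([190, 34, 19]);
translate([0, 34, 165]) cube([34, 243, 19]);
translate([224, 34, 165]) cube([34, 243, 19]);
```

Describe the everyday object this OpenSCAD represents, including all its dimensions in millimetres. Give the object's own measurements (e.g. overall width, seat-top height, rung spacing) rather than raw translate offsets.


A four-legged stool. The seat is a 258×311×34 mm slab whose top surface is at z = 399 mm; four square legs, each 34×34 mm in cross-section, run from the floor (z = 0) to the underside of the seat, each flush with a corner of the seat. Four stretchers, 34 mm wide and 19 mm tall, connect adjacent legs with their undersides at z = 165 mm, each running between the inner faces of the legs it joins and aligned with the legs' outer faces on the other axis.
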